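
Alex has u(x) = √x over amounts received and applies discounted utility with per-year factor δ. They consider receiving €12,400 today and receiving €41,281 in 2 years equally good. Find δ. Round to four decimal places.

δ ≈ 0.7403

Indifference means u(12400) = δ^2 · u(41281), so δ^2 = u(12400)/u(41281).
Since u(x) = √x, δ^2 = √(12400/41281) = 0.54807.
Taking the square root: δ = 0.54807^(1/2) ≈ 0.7403.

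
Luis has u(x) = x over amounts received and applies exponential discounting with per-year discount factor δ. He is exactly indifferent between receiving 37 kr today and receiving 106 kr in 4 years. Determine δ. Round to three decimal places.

δ ≈ 0.769

Equating discounted utilities: u(37) = δ^4·u(106) ⇒ δ^4 = u(37)/u(106).
With u(x) = x: δ^4 = 37/106 = 0.34906.
So δ = 0.34906^(1/4) ≈ 0.769.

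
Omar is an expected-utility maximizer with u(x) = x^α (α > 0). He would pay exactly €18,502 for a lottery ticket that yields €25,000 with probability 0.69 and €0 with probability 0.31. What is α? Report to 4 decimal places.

α ≈ 1.2328

EU(lottery) = 0.69·25000^α + 0.31·0 = 0.69·25000^α.
Equating: 18502^α = 0.69·25000^α, i.e. 0.7401^α = 0.69.
Take logs: α = ln 0.69 / ln(18502/25000) ≈ 1.232782.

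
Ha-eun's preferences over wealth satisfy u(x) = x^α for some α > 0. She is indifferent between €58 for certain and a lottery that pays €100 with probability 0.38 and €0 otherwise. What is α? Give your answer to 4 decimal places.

Since u(0) = 0, the lottery's EU is 0.38·100^α.
Equating: 58^α = 0.38·100^α, i.e. 0.5800^α = 0.38.
Taking logs: α·ln(58/100) = ln(0.38), so α = -0.9675840 / -0.5447272 ≈ 1.7763.

α ≈ 1.7763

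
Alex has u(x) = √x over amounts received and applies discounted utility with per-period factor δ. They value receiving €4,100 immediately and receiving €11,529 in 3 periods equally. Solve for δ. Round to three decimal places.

δ ≈ 0.842

The payoff in 3 periods is discounted by δ^3, so u(4100) = δ^3·u(11529) and δ^3 = u(4100)/u(11529).
Since u(x) = √x, δ^3 = √(4100/11529) = 0.59634.
So δ = 0.59634^(1/3) ≈ 0.842.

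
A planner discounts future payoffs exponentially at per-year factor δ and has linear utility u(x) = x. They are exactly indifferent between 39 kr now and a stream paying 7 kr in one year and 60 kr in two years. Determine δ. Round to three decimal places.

δ ≈ 0.750

The stream is worth 7δ + 60δ² today, so 7δ + 60δ² = 39.
So 60δ² + 7δ − 39 = 0.
By the quadratic formula (taking the positive root), δ = (−7 + √9409.00) / 120 ≈ 0.750.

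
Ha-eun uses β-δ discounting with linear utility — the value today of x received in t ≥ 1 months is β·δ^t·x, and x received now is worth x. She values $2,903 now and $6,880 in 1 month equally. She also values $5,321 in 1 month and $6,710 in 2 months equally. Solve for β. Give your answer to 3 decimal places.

β ≈ 0.532

The second indifference involves only future payoffs, so β cancels: β·δ^1·5321 = β·δ^2·6710, giving δ = 5321/6710 = 0.79300.
Substituting δ into 2903 = β·δ·6880: β = 2903/(5455.809) ≈ 0.532.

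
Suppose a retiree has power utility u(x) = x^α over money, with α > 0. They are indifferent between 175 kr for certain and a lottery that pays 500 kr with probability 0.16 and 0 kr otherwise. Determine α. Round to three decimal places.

α ≈ 1.746

Since u(0) = 0, the lottery's EU is 0.16·500^α.
Indifference: 175^α = 0.16·500^α, so (175/500)^α = 0.16.
Take logs: α = ln 0.16 / ln(175/500) ≈ 1.74561.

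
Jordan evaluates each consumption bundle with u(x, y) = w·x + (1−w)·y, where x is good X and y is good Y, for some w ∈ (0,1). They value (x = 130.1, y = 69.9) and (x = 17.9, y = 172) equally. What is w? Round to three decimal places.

Indifference: w·130.1 + (1−w)·69.9 = w·17.9 + (1−w)·172.
w·(130.1−17.9) = (1−w)·(172−69.9), i.e. w·112.2 = (1−w)·102.1.
So w/(1−w) = 102.1/112.2 = 0.9100, giving w = 102.1/(112.2+102.1) = 0.476.

w = 0.476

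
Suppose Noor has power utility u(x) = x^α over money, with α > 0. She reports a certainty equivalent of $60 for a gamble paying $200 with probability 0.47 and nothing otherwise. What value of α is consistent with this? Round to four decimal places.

The lottery's expected utility is 0.47·u(200) + 0.53·u(0) = 0.47·200^α (since u(0) = 0 for α > 0).
Equating: 60^α = 0.47·200^α, i.e. 0.3000^α = 0.47.
Take logs: α = ln 0.47 / ln(60/200) ≈ 0.627109.

α ≈ 0.6271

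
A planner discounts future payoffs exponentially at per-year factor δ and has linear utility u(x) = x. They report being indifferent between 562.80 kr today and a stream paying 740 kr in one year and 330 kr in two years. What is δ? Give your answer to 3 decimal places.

δ ≈ 0.600

Equating present values: 562.80 = 740δ + 330δ².
That is, 330δ² + 740δ − 562.80 = 0, a quadratic in δ.
The positive root is δ = [−740 + √(740² + 4·330·562.80)] / (2·330) = (−740 + 1136.000)/660 ≈ 0.600.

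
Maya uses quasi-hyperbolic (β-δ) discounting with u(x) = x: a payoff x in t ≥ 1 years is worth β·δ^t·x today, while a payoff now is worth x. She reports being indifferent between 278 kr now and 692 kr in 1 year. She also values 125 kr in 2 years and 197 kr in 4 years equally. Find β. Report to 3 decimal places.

From the later pair, β·δ^2·125 = β·δ^4·197; dividing through, δ^2 = 125/197 = 0.63452, so δ = 0.79657.
Substituting δ into 278 = β·δ·692: β = 278/(551.224) ≈ 0.504.

β ≈ 0.504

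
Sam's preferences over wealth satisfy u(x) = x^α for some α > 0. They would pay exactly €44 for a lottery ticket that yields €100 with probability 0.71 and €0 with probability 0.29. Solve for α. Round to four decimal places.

α ≈ 0.4172

EU(lottery) = 0.71·100^α + 0.29·0 = 0.71·100^α.
Setting u(44) equal to that: 44^α = 0.71·100^α ⇒ (44/100)^α = 0.71.
α = ln(0.71) / ln(44/100) = -0.3424903/-0.8209806 ≈ 0.4172.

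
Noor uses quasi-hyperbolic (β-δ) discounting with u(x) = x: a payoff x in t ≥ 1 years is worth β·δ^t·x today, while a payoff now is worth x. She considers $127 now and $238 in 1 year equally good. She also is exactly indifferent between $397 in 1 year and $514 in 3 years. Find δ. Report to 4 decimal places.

From the later pair, β·δ^1·397 = β·δ^3·514; dividing through, δ^2 = 397/514 = 0.77237, so δ = 0.87885.

δ ≈ 0.8788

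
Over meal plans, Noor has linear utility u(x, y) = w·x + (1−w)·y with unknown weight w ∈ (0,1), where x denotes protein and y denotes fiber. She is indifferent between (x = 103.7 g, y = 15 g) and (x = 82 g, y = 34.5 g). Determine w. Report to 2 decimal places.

u(103.7,15) = u(82,34.5) means w·103.7 + (1−w)·15 = w·82 + (1−w)·34.5.
w·(103.7−82) = (1−w)·(34.5−15), i.e. w·21.7 = (1−w)·19.5.
The marginal rate of substitution is 19.5/21.7, so w = 19.5/(21.7+19.5) = 0.47.

w = 0.47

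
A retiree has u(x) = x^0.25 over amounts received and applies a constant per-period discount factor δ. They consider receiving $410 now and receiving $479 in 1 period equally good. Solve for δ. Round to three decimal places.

Indifference means u(410) = δ · u(479), so δ = u(410)/u(479).
Since u(x) = x^0.25, δ = (410/479)^0.25 = 0.85595^0.25 = 0.96186.

δ ≈ 0.962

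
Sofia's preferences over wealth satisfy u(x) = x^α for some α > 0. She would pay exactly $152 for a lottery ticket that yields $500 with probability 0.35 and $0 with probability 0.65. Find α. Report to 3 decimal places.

α ≈ 0.882

EU(lottery) = 0.35·500^α + 0.65·0 = 0.35·500^α.
Setting u(152) equal to that: 152^α = 0.35·500^α ⇒ (152/500)^α = 0.35.
Taking logs: α·ln(152/500) = ln(0.35), so α = -1.049822 / -1.190728 ≈ 0.882.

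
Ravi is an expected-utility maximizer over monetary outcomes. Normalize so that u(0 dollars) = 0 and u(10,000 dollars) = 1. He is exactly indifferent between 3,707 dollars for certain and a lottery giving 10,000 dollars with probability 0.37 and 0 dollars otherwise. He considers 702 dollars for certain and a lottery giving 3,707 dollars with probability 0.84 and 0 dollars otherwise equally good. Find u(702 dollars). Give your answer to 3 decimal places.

First, u(3,707 dollars) = 0.37·u(10,000 dollars) + 0.63·u(0 dollars) = 0.37.
Chaining: u(702 dollars) = 0.84·0.37 + 0.16·0.00 = 0.3108.

0.311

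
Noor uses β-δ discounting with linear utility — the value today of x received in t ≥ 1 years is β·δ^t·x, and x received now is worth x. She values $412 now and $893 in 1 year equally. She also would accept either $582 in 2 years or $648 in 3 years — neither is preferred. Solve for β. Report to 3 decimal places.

β ≈ 0.514

The second indifference involves only future payoffs, so β cancels: β·δ^2·582 = β·δ^3·648, giving δ = 582/648 = 0.89815.
Now use the now-vs-future pair: 412 = β·δ·893 gives β = 412/(0.89815·893) ≈ 0.514.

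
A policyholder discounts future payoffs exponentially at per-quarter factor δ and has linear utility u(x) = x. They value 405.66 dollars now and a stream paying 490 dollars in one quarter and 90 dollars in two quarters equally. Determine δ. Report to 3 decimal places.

Present value of the stream is 490·δ + 90·δ². Indifference gives 490δ + 90δ² = 405.66.
Rearranged: 90δ² + 490δ − 405.66 = 0.
The positive root is δ = [−490 + √(490² + 4·90·405.66)] / (2·90) = (−490 + 621.400)/180 ≈ 0.730.

δ ≈ 0.730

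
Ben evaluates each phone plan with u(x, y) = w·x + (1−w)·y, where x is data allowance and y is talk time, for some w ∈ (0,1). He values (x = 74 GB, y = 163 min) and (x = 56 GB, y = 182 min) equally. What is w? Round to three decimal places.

w = 0.514

Equating utilities: w·74 + (1−w)·163 = w·56 + (1−w)·182.
Collecting terms: w·18 = (1−w)·19.
The marginal rate of substitution is 19/18, so w = 19/(18+19) = 0.514.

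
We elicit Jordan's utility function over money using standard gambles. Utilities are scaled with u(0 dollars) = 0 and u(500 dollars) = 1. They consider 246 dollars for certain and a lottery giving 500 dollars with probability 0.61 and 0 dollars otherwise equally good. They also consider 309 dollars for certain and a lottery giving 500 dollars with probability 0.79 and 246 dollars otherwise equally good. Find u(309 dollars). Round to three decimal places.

0.918

The first gamble pins u(246 dollars): it must equal 0.61·1 + 0.39·0 = 0.61.
The second indifference gives u(309 dollars) = 0.79·u(500 dollars) + 0.21·u(246 dollars) = 0.79·1.00 + 0.21·0.61 = 0.9181.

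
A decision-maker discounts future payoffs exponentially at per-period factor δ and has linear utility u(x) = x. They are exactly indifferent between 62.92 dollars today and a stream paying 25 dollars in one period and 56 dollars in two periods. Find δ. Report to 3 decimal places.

δ ≈ 0.860

The stream is worth 25δ + 56δ² today, so 25δ + 56δ² = 62.92.
Rearranged: 56δ² + 25δ − 62.92 = 0.
By the quadratic formula (taking the positive root), δ = (−25 + √14719.08) / 112 ≈ 0.860.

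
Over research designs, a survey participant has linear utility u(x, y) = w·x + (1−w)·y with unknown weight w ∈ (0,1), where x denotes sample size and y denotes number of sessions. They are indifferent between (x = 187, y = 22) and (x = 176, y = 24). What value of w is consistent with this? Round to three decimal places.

w = 0.154

Equating utilities: w·187 + (1−w)·22 = w·176 + (1−w)·24.
Collecting terms: w·11 = (1−w)·2.
The marginal rate of substitution is 2/11, so w = 2/(11+2) = 0.154.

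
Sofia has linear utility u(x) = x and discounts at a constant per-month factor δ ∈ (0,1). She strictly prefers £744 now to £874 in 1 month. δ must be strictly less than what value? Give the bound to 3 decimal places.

Under u(x) = x this choice says 744 > δ·874.
So δ < 744/874 = 0.85126.

δ < 0.851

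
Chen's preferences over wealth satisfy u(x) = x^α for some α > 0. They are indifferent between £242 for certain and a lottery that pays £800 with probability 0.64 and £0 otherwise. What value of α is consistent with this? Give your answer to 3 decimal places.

The lottery's expected utility is 0.64·u(800) + 0.36·u(0) = 0.64·800^α (since u(0) = 0 for α > 0).
Indifference: 242^α = 0.64·800^α, so (242/800)^α = 0.64.
Take logs: α = ln 0.64 / ln(242/800) ≈ 0.37325.

α ≈ 0.373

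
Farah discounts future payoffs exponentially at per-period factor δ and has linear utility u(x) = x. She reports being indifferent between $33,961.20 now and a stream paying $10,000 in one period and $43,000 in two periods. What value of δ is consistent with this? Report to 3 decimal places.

δ ≈ 0.780

The stream is worth 10000δ + 43000δ² today, so 10000δ + 43000δ² = 33961.20.
Rearranged: 43000δ² + 10000δ − 33961.20 = 0.
δ = (−10000 + √(10000² + 4·43000·33961.20)) / (2·43000) = (−10000 + √5941326400.00) / 86000 ≈ 0.780.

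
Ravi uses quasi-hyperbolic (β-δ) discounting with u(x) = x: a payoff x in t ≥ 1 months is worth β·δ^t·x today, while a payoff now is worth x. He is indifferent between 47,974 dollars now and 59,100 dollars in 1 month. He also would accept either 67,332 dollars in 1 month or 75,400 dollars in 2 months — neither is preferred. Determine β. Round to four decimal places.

β ≈ 0.9090

From the later pair, β·δ^1·67332 = β·δ^2·75400; dividing through, δ = 67332/75400 = 0.89300.
Substituting δ into 47974 = β·δ·59100: β = 47974/(52776.143) ≈ 0.9090.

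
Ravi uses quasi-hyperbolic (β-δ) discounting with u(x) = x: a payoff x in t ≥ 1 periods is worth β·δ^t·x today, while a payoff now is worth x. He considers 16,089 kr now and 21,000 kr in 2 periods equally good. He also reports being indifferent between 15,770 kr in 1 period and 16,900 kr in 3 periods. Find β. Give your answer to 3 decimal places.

From the later pair, β·δ^1·15770 = β·δ^3·16900; dividing through, δ^2 = 15770/16900 = 0.93314, so δ = 0.96599.
Now use the now-vs-future pair: 16089 = β·δ^2·21000 gives β = 16089/(0.93314·21000) ≈ 0.821.

β ≈ 0.821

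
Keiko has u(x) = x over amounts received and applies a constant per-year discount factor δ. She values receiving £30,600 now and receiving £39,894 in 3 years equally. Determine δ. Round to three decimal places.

δ ≈ 0.915

Indifference means u(30600) = δ^3 · u(39894), so δ^3 = u(30600)/u(39894).
With u(x) = x: δ^3 = 30600/39894 = 0.76703.
So δ = 0.76703^(1/3) ≈ 0.915.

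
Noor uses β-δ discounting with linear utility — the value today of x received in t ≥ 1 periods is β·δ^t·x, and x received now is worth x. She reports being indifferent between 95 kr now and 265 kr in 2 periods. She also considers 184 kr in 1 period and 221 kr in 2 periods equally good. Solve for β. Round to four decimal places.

β ≈ 0.5172

Both payoffs in the second observation are in the future, so β drops out: δ^1·184 = δ^2·221 ⇒ δ = 184/221 = 0.83258.
Now use the now-vs-future pair: 95 = β·δ^2·265 gives β = 95/(0.69319·265) ≈ 0.5172.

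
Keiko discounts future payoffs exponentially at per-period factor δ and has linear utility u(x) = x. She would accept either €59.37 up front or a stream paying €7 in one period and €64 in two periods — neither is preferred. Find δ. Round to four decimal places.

δ ≈ 0.9100

Present value of the stream is 7·δ + 64·δ². Indifference gives 7δ + 64δ² = 59.37.
So 64δ² + 7δ − 59.37 = 0.
The positive root is δ = [−7 + √(7² + 4·64·59.37)] / (2·64) = (−7 + 123.482)/128 ≈ 0.9100.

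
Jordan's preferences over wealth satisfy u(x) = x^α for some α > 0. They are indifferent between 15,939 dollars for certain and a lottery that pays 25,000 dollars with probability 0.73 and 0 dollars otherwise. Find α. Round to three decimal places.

α ≈ 0.699

The lottery's expected utility is 0.73·u(25000) + 0.27·u(0) = 0.73·25000^α (since u(0) = 0 for α > 0).
Setting u(15939) equal to that: 15939^α = 0.73·25000^α ⇒ (15939/25000)^α = 0.73.
Take logs: α = ln 0.73 / ln(15939/25000) ≈ 0.69919.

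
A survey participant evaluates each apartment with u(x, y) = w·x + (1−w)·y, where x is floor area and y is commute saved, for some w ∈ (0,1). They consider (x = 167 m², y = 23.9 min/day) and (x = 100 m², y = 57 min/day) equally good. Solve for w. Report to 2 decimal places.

w = 0.33

Indifference: w·167 + (1−w)·23.9 = w·100 + (1−w)·57.
Rearranging, 67·w − 33.1·(1−w) = 0.
The marginal rate of substitution is 33.1/67, so w = 33.1/(67+33.1) = 0.33.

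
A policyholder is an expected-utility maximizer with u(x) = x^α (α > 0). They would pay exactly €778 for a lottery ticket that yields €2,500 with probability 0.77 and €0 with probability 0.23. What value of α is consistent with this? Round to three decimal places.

α ≈ 0.224

The lottery's expected utility is 0.77·u(2500) + 0.23·u(0) = 0.77·2500^α (since u(0) = 0 for α > 0).
Indifference: 778^α = 0.77·2500^α, so (778/2500)^α = 0.77.
α = ln(0.77) / ln(778/2500) = -0.261365/-1.167319 ≈ 0.224.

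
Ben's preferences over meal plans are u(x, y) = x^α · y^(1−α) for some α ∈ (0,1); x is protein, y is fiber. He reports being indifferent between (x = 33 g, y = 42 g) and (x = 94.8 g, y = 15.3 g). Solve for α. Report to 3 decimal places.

Indifference: 33^α · 42^(1−α) = 94.8^α · 15.3^(1−α).
Taking logs: α·ln 33 + (1−α)·ln 42 = α·ln 94.8 + (1−α)·ln 15.3, i.e. α·-1.055262 = (1−α)·-1.009817.
So α/(1−α) = (-1.009817)/(-1.055262) = 0.956935, and α = 0.956935/1.956935 ≈ 0.489.

α ≈ 0.489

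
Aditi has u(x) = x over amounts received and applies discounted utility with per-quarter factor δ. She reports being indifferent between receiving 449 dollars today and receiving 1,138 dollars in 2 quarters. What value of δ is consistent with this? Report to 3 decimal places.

Indifference means u(449) = δ^2 · u(1138), so δ^2 = u(449)/u(1138).
With u(x) = x: δ^2 = 449/1138 = 0.39455.
So δ = 0.39455^(1/2) ≈ 0.628.

δ ≈ 0.628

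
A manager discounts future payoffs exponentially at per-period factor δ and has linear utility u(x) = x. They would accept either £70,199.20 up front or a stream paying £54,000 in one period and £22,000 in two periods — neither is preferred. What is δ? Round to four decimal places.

Equating present values: 70199.20 = 54000δ + 22000δ².
That is, 22000δ² + 54000δ − 70199.20 = 0, a quadratic in δ.
The positive root is δ = [−54000 + √(54000² + 4·22000·70199.20)] / (2·22000) = (−54000 + 95360.000)/44000 ≈ 0.9400.

δ ≈ 0.9400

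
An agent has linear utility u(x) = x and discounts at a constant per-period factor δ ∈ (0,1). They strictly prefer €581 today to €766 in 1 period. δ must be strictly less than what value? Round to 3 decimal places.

δ < 0.758

Comparing present values: 581 > δ·766.
So δ < 581/766 = 0.75849.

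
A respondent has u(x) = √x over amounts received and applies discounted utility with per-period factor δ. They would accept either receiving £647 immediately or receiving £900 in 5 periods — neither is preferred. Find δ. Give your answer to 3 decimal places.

Equating discounted utilities: u(647) = δ^5·u(900) ⇒ δ^5 = u(647)/u(900).
Since u(x) = √x, δ^5 = √(647/900) = 0.84787.
Taking the 5th root: δ = 0.84787^(1/5) ≈ 0.968.

δ ≈ 0.968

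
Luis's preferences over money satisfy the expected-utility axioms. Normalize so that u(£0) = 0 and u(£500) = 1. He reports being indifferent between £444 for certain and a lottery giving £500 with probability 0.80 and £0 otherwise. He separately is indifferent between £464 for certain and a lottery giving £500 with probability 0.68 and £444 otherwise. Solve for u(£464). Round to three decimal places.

From the first indifference, u(£444) = 0.80·u(£500) + 0.20·u(£0) = 0.80·1 + 0.20·0 = 0.80.
The second indifference gives u(£464) = 0.68·u(£500) + 0.32·u(£444) = 0.68·1.00 + 0.32·0.80 = 0.9360.

0.936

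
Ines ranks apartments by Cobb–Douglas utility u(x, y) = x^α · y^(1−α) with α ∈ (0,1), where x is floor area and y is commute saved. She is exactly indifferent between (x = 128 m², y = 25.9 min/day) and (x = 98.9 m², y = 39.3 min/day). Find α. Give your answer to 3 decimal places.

The Cobb–Douglas utilities coincide, so 128^α·25.9^(1−α) = 98.9^α·39.3^(1−α).
(128/98.9)^α = (39.3/25.9)^(1−α); take logs: α·ln(128/98.9) = (1−α)·ln(39.3/25.9), i.e. α·0.257921 = (1−α)·0.416982.
With A = 0.257921 and B = 0.416982: α·A = (1−α)·B, so α = B/(A+B) = 0.416982/0.674903 ≈ 0.618.

α ≈ 0.618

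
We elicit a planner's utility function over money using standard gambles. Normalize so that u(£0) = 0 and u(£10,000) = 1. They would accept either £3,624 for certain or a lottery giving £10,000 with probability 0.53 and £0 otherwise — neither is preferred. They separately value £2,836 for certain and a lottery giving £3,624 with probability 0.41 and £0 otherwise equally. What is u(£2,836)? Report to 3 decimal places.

0.217

From the first indifference, u(£3,624) = 0.53·u(£10,000) + 0.47·u(£0) = 0.53·1 + 0.47·0 = 0.53.
Chaining: u(£2,836) = 0.41·0.53 + 0.59·0.00 = 0.2173.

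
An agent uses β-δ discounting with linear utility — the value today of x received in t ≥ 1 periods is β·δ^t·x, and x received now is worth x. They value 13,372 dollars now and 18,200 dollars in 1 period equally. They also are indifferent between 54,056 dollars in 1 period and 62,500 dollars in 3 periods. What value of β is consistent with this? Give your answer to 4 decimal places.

β ≈ 0.7900

The second indifference involves only future payoffs, so β cancels: β·δ^1·54056 = β·δ^3·62500, giving δ^2 = 54056/62500 = 0.86490, so δ = 0.93000.
Now use the now-vs-future pair: 13372 = β·δ·18200 gives β = 13372/(0.93000·18200) ≈ 0.7900.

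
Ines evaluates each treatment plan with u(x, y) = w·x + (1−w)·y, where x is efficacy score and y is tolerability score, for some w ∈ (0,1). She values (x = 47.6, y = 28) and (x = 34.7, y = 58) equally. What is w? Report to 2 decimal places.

Indifference: w·47.6 + (1−w)·28 = w·34.7 + (1−w)·58.
Rearranging, 12.9·w − 30·(1−w) = 0.
Hence w = 30/(12.9+30) = 30/42.9 = 0.70.

w = 0.70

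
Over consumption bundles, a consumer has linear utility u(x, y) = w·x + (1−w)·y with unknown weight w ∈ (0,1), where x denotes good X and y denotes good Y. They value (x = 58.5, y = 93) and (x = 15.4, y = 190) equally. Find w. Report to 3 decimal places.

w = 0.692

Equating utilities: w·58.5 + (1−w)·93 = w·15.4 + (1−w)·190.
Rearranging, 43.1·w − 97·(1−w) = 0.
The marginal rate of substitution is 97/43.1, so w = 97/(43.1+97) = 0.692.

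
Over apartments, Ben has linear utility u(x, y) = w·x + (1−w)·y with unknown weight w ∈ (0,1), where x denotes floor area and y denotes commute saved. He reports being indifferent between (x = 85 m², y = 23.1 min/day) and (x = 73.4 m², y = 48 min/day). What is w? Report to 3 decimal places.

w = 0.682

u(85,23.1) = u(73.4,48) means w·85 + (1−w)·23.1 = w·73.4 + (1−w)·48.
Rearranging, 11.6·w − 24.9·(1−w) = 0.
Hence w = 24.9/(11.6+24.9) = 24.9/36.5 = 0.682.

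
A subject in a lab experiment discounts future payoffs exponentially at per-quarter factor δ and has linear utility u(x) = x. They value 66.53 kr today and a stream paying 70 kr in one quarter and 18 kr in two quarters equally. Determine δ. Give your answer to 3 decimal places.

Present value of the stream is 70·δ + 18·δ². Indifference gives 70δ + 18δ² = 66.53.
That is, 18δ² + 70δ − 66.53 = 0, a quadratic in δ.
δ = (−70 + √(70² + 4·18·66.53)) / (2·18) = (−70 + √9690.16) / 36 ≈ 0.790.

δ ≈ 0.790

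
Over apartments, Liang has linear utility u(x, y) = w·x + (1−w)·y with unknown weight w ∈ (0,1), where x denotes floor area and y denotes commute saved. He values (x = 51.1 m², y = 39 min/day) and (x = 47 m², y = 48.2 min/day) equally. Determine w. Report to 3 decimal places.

Indifference: w·51.1 + (1−w)·39 = w·47 + (1−w)·48.2.
w·(51.1−47) = (1−w)·(48.2−39), i.e. w·4.1 = (1−w)·9.2.
The marginal rate of substitution is 9.2/4.1, so w = 9.2/(4.1+9.2) = 0.692.

w = 0.692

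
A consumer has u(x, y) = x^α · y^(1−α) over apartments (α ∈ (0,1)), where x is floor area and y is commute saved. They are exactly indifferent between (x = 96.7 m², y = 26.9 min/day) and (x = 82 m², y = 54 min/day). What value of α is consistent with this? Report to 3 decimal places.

α ≈ 0.809

Indifference: 96.7^α · 26.9^(1−α) = 82^α · 54^(1−α).
(96.7/82)^α = (54/26.9)^(1−α); take logs: α·ln(96.7/82) = (1−α)·ln(54/26.9), i.e. α·0.164894 = (1−α)·0.696858.
Thus α·(0.861752) = 0.696858, so α = 0.696858/0.861752 ≈ 0.809.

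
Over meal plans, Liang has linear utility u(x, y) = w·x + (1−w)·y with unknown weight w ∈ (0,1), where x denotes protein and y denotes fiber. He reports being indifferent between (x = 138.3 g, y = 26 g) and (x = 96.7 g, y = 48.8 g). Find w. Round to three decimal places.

w = 0.354

Indifference: w·138.3 + (1−w)·26 = w·96.7 + (1−w)·48.8.
Collecting terms: w·41.6 = (1−w)·22.8.
So w/(1−w) = 22.8/41.6 = 0.5481, giving w = 22.8/(41.6+22.8) = 0.354.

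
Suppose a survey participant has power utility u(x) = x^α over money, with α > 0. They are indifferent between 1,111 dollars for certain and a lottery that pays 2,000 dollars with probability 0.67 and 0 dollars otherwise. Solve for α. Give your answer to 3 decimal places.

α ≈ 0.681

EU(lottery) = 0.67·2000^α + 0.33·0 = 0.67·2000^α.
Setting u(1111) equal to that: 1111^α = 0.67·2000^α ⇒ (1111/2000)^α = 0.67.
α = ln(0.67) / ln(1111/2000) = -0.400478/-0.587887 ≈ 0.681.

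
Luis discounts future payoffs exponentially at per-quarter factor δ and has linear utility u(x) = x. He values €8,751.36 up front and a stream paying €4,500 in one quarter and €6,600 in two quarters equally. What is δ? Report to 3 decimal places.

Equating present values: 8751.36 = 4500δ + 6600δ².
So 6600δ² + 4500δ − 8751.36 = 0.
The positive root is δ = [−4500 + √(4500² + 4·6600·8751.36)] / (2·6600) = (−4500 + 15852.000)/13200 ≈ 0.860.

δ ≈ 0.860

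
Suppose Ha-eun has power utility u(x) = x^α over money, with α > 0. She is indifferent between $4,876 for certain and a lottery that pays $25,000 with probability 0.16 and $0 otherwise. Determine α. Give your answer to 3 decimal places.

The lottery's expected utility is 0.16·u(25000) + 0.84·u(0) = 0.16·25000^α (since u(0) = 0 for α > 0).
Indifference: 4876^α = 0.16·25000^α, so (4876/25000)^α = 0.16.
Take logs: α = ln 0.16 / ln(4876/25000) ≈ 1.12115.

α ≈ 1.121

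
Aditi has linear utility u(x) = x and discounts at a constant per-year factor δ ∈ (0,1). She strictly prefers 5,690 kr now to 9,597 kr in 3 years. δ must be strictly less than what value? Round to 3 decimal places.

δ < 0.840

The preference means 5690 > δ^3·9597.
So δ^3 < 5690/9597 = 0.59289; taking the cube root of both positive sides preserves the inequality.
δ < 0.59289^(1/3) = 0.840.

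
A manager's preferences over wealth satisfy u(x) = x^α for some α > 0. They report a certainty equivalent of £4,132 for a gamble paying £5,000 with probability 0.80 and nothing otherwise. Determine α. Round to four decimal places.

The lottery's expected utility is 0.80·u(5000) + 0.20·u(0) = 0.80·5000^α (since u(0) = 0 for α > 0).
Indifference: 4132^α = 0.80·5000^α, so (4132/5000)^α = 0.80.
Take logs: α = ln 0.80 / ln(4132/5000) ≈ 1.170274.

α ≈ 1.1703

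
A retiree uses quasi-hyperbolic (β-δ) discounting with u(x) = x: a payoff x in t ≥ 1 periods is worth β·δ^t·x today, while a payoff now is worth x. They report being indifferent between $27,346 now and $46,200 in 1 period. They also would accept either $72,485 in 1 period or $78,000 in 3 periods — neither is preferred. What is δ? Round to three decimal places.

The second indifference involves only future payoffs, so β cancels: β·δ^1·72485 = β·δ^3·78000, giving δ^2 = 72485/78000 = 0.92929, so δ = 0.96400.

δ ≈ 0.964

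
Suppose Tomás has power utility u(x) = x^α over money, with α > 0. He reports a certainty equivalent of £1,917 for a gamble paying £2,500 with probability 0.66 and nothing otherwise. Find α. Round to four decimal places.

The lottery's expected utility is 0.66·u(2500) + 0.34·u(0) = 0.66·2500^α (since u(0) = 0 for α > 0).
Equating: 1917^α = 0.66·2500^α, i.e. 0.7668^α = 0.66.
Taking logs: α·ln(1917/2500) = ln(0.66), so α = -0.4155154 / -0.2655293 ≈ 1.5649.

α ≈ 1.5649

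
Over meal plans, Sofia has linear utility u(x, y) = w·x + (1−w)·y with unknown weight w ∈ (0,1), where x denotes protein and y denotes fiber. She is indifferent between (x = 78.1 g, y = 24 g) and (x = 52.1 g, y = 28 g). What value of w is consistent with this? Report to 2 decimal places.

u(78.1,24) = u(52.1,28) means w·78.1 + (1−w)·24 = w·52.1 + (1−w)·28.
w·(78.1−52.1) = (1−w)·(28−24), i.e. w·26 = (1−w)·4.
The marginal rate of substitution is 4/26, so w = 4/(26+4) = 0.13.

w = 0.13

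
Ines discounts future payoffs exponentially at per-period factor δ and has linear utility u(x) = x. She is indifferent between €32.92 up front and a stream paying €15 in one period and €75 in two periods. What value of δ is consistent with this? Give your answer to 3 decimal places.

Equating present values: 32.92 = 15δ + 75δ².
That is, 75δ² + 15δ − 32.92 = 0, a quadratic in δ.
δ = (−15 + √(15² + 4·75·32.92)) / (2·75) = (−15 + √10101.00) / 150 ≈ 0.570.

δ ≈ 0.570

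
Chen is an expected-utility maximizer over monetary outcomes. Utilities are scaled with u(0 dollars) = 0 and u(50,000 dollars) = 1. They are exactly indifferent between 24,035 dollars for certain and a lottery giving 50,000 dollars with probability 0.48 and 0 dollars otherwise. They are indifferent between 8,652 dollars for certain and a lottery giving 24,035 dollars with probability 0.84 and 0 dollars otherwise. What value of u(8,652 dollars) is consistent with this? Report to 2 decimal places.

The first gamble pins u(24,035 dollars): it must equal 0.48·1 + 0.52·0 = 0.48.
Chaining: u(8,652 dollars) = 0.84·0.48 + 0.16·0.00 = 0.4032.

0.40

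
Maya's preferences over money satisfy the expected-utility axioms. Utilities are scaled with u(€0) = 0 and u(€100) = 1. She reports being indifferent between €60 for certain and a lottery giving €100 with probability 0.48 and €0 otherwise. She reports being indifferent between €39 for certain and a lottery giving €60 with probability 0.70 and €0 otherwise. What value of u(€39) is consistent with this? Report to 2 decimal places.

First, u(€60) = 0.48·u(€100) + 0.52·u(€0) = 0.48.
The second indifference gives u(€39) = 0.70·u(€60) + 0.30·u(€0) = 0.70·0.48 + 0.30·0.00 = 0.3360.

0.34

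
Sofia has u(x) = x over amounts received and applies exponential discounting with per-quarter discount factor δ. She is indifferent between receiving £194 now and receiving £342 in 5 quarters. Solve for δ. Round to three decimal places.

δ ≈ 0.893

The payoff in 5 quarters is discounted by δ^5, so u(194) = δ^5·u(342) and δ^5 = u(194)/u(342).
With u(x) = x: δ^5 = 194/342 = 0.56725.
Hence δ = (0.56725)^(1/5) = 0.89280.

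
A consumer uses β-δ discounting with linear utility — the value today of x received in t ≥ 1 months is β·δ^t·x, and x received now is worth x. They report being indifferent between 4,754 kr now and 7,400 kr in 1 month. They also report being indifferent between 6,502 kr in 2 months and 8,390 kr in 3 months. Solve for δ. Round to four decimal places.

From the later pair, β·δ^2·6502 = β·δ^3·8390; dividing through, δ = 6502/8390 = 0.77497.

δ ≈ 0.7750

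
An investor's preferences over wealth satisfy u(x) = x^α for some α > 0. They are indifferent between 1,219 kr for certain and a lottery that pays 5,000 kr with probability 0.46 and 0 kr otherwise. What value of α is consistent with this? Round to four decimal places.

EU(lottery) = 0.46·5000^α + 0.54·0 = 0.46·5000^α.
Indifference: 1219^α = 0.46·5000^α, so (1219/5000)^α = 0.46.
α = ln(0.46) / ln(1219/5000) = -0.7765288/-1.4114071 ≈ 0.5502.

α ≈ 0.5502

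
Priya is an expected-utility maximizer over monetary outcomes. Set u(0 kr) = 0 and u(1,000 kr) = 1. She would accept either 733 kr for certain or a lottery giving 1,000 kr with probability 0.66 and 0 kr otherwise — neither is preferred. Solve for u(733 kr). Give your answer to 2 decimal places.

0.66

By the standard-gamble method, u(733 kr) is just the indifference probability on the best outcome: 0.66.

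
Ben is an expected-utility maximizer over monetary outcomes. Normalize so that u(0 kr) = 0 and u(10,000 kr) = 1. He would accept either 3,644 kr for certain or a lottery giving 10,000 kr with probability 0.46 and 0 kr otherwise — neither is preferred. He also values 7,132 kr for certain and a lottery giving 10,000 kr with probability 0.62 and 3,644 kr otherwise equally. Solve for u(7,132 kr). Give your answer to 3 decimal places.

From the first indifference, u(3,644 kr) = 0.46·u(10,000 kr) + 0.54·u(0 kr) = 0.46·1 + 0.54·0 = 0.46.
The second indifference gives u(7,132 kr) = 0.62·u(10,000 kr) + 0.38·u(3,644 kr) = 0.62·1.00 + 0.38·0.46 = 0.7948.

0.795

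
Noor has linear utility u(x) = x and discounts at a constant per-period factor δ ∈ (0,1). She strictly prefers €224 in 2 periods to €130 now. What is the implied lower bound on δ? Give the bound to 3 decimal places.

δ > 0.762

The preference means 130 < δ^2·224.
So δ^2 > 130/224 = 0.58036; taking the square root of both positive sides preserves the inequality.
δ > (130/224)^(1/2) ≈ 0.762.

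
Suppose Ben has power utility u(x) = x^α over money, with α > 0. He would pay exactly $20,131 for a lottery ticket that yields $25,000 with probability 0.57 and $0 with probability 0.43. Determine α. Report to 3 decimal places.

Since u(0) = 0, the lottery's EU is 0.57·25000^α.
Setting u(20131) equal to that: 20131^α = 0.57·25000^α ⇒ (20131/25000)^α = 0.57.
Taking logs: α·ln(20131/25000) = ln(0.57), so α = -0.562119 / -0.216615 ≈ 2.595.

α ≈ 2.595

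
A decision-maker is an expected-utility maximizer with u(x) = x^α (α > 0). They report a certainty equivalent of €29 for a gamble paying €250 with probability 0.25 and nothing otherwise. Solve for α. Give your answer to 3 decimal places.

Since u(0) = 0, the lottery's EU is 0.25·250^α.
Indifference: 29^α = 0.25·250^α, so (29/250)^α = 0.25.
Taking logs: α·ln(29/250) = ln(0.25), so α = -1.386294 / -2.154165 ≈ 0.644.

α ≈ 0.644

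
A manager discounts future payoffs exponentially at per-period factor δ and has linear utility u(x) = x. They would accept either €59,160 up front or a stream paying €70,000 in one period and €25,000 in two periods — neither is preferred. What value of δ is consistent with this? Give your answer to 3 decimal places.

Equating present values: 59160 = 70000δ + 25000δ².
So 25000δ² + 70000δ − 59160 = 0.
δ = (−70000 + √(70000² + 4·25000·59160)) / (2·25000) = (−70000 + √10816000000.00) / 50000 ≈ 0.680.

δ ≈ 0.680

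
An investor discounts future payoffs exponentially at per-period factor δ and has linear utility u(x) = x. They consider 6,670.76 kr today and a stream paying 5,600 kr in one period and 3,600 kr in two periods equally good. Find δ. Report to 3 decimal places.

Equating present values: 6670.76 = 5600δ + 3600δ².
That is, 3600δ² + 5600δ − 6670.76 = 0, a quadratic in δ.
The positive root is δ = [−5600 + √(5600² + 4·3600·6670.76)] / (2·3600) = (−5600 + 11288.000)/7200 ≈ 0.790.

δ ≈ 0.790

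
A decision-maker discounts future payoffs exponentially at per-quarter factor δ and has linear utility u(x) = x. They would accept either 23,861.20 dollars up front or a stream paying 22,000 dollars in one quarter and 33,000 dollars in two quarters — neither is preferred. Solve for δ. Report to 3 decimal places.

δ ≈ 0.580

Equating present values: 23861.20 = 22000δ + 33000δ².
Rearranged: 33000δ² + 22000δ − 23861.20 = 0.
By the quadratic formula (taking the positive root), δ = (−22000 + √3633678400.00) / 66000 ≈ 0.580.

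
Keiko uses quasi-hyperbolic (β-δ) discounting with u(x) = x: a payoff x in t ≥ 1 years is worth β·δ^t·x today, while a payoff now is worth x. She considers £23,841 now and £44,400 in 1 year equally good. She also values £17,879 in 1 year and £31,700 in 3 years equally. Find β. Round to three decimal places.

From the later pair, β·δ^1·17879 = β·δ^3·31700; dividing through, δ^2 = 17879/31700 = 0.56401, so δ = 0.75100.
Substituting δ into 23841 = β·δ·44400: β = 23841/(33344.557) ≈ 0.715.

β ≈ 0.715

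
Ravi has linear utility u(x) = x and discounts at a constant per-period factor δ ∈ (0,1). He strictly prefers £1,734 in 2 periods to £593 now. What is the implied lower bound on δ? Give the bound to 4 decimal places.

δ > 0.5848

The preference means 593 < δ^2·1734.
So δ^2 > 593/1734 = 0.34198; taking the square root of both positive sides preserves the inequality.
δ > 0.34198^(1/2) = 0.5848.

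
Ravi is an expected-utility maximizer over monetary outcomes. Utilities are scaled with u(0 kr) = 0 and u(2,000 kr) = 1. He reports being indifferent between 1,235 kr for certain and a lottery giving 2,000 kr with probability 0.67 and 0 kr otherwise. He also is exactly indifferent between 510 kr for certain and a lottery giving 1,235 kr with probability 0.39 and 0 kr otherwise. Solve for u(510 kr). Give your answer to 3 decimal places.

0.261

From the first indifference, u(1,235 kr) = 0.67·u(2,000 kr) + 0.33·u(0 kr) = 0.67·1 + 0.33·0 = 0.67.
The second indifference gives u(510 kr) = 0.39·u(1,235 kr) + 0.61·u(0 kr) = 0.39·0.67 + 0.61·0.00 = 0.2613.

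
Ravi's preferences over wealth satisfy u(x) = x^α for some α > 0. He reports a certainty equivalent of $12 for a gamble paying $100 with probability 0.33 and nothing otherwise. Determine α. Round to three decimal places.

α ≈ 0.523

The lottery's expected utility is 0.33·u(100) + 0.67·u(0) = 0.33·100^α (since u(0) = 0 for α > 0).
Setting u(12) equal to that: 12^α = 0.33·100^α ⇒ (12/100)^α = 0.33.
Taking logs: α·ln(12/100) = ln(0.33), so α = -1.108663 / -2.120264 ≈ 0.523.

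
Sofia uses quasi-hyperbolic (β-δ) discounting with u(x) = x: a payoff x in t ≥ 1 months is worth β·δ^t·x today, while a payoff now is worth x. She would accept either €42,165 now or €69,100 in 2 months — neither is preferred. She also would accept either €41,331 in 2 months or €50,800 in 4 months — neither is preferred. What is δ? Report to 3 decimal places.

δ ≈ 0.902

From the later pair, β·δ^2·41331 = β·δ^4·50800; dividing through, δ^2 = 41331/50800 = 0.81360, so δ = 0.90200.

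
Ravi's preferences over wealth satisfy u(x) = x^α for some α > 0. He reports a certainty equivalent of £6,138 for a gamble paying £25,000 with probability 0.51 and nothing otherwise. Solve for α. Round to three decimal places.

Since u(0) = 0, the lottery's EU is 0.51·25000^α.
Setting u(6138) equal to that: 6138^α = 0.51·25000^α ⇒ (6138/25000)^α = 0.51.
Taking logs: α·ln(6138/25000) = ln(0.51), so α = -0.673345 / -1.404377 ≈ 0.479.

α ≈ 0.479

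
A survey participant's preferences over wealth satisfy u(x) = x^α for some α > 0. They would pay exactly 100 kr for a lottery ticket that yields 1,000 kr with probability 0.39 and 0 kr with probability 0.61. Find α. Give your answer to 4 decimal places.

The lottery's expected utility is 0.39·u(1000) + 0.61·u(0) = 0.39·1000^α (since u(0) = 0 for α > 0).
Equating: 100^α = 0.39·1000^α, i.e. 0.1000^α = 0.39.
Taking logs: α·ln(100/1000) = ln(0.39), so α = -0.9416085 / -2.3025851 ≈ 0.4089.

α ≈ 0.4089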